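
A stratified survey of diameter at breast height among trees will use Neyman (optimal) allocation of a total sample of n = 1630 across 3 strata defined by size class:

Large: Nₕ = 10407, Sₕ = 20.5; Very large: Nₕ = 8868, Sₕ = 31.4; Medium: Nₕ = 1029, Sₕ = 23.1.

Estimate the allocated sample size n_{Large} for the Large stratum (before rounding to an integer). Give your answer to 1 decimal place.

674.5

Neyman allocation: nₕ = n·NₕSₕ / Σⱼ NⱼSⱼ.
Σ NⱼSⱼ = 10407·20.5 + 8868·31.4 + 1029·23.1 = 515568.6.
n_{Large} = 1630·10407·20.5 / 515568.6 = 674.5.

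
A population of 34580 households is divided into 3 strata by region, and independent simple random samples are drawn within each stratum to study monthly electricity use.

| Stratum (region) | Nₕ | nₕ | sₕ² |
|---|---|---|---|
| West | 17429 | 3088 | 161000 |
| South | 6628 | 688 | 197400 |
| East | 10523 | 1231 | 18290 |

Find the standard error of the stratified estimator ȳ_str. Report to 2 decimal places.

4.64

Var(ȳ_str) = Σₕ Wₕ²(1 − fₕ)sₕ²/nₕ with Wₕ = Nₕ/N, N = 34580.
West: Wₕ = 0.50401966; term = 0.50401966²·(1 − 0.17717597)·161000/3088 = 10.898093.
South: Wₕ = 0.19167149; term = 0.19167149²·(1 − 0.10380205)·197400/688 = 9.4466468.
East: Wₕ = 0.30430885; term = 0.30430885²·(1 − 0.11698185)·18290/1231 = 1.2149389.
Sum = 21.559679.
SE = √(21.559679) = 4.64.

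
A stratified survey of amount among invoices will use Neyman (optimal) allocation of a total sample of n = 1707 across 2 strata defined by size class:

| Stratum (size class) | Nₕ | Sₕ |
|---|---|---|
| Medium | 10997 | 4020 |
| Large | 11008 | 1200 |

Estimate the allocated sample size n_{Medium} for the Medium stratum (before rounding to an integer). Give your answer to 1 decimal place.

1314.3

Neyman allocation: nₕ = n·NₕSₕ / Σⱼ NⱼSⱼ.
Σ NⱼSⱼ = 10997·4020 + 11008·1200 = 5.741754 × 10^7.
n_{Medium} = 1707·10997·4020 / (5.741754 × 10^7) = 1314.3.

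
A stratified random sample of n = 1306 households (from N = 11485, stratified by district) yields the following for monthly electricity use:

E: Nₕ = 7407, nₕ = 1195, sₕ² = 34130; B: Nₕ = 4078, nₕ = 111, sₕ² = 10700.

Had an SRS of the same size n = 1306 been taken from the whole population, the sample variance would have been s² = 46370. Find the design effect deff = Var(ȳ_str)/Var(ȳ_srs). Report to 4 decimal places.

Var(ȳ_str) = Σ Wₕ²(1−fₕ)sₕ²/nₕ with Wₕ = Nₕ/11485:
  E: (7407/11485)²·(1−1195/7407)·34130/1195 = 9.9627716
  B: (4078/11485)²·(1−111/4078)·10700/111 = 11.82247
  → Var(ȳ_str) = 21.785242.
Var(ȳ_srs) = (1 − 1306/11485)·46370/1306 = 31.46792.
deff = 21.785242 / 31.46792 = 0.6923.

0.6923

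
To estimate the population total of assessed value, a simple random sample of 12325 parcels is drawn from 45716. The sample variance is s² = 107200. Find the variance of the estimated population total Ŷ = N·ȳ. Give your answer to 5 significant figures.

1.3277 × 10^10

Var(Ŷ) = N²·Var(ȳ) = N²·(1 − n/N)·s²/n.
f = 12325/45716 = 0.26959927; Var(ȳ) = 0.73040073·107200/12325 = 6.3528567.
Var(Ŷ) = 45716² · 6.3528567 = 1.327717 × 10^10.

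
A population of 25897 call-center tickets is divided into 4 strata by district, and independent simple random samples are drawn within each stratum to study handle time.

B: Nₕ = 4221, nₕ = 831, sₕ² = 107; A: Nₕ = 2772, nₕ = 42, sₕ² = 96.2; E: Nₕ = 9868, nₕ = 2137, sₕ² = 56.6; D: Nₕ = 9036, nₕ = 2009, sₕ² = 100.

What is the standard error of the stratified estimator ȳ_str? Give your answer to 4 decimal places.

0.1906

Var(ȳ_str) = Σₕ Wₕ²(1 − fₕ)sₕ²/nₕ with Wₕ = Nₕ/N, N = 25897.
B: Wₕ = 0.16299185; term = 0.16299185²·(1 − 0.19687278)·107/831 = 0.0027472545.
A: Wₕ = 0.10703943; term = 0.10703943²·(1 − 0.01515152)·96.2/42 = 0.025845369.
E: Wₕ = 0.38104800; term = 0.38104800²·(1 − 0.21655857)·56.6/2137 = 0.0030128521.
D: Wₕ = 0.34892072; term = 0.34892072²·(1 − 0.22233289)·100/2009 = 0.0047126732.
Sum = 0.036318149.
SE = √(0.036318149) = 0.1906.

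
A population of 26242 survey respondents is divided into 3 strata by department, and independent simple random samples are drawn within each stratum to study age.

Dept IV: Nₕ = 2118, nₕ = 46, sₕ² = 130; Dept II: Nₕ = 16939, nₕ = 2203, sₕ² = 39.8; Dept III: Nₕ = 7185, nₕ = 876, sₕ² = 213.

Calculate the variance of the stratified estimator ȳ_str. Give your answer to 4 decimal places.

0.0406

Var(ȳ_str) = Σₕ Wₕ²(1 − fₕ)sₕ²/nₕ with Wₕ = Nₕ/N, N = 26242.
Dept IV: Wₕ = 0.08071031; term = 0.08071031²·(1 − 0.02171860)·130/46 = 0.018009737.
Dept II: Wₕ = 0.64549196; term = 0.64549196²·(1 − 0.13005490)·39.8/2203 = 0.0065485039.
Dept III: Wₕ = 0.27379773; term = 0.27379773²·(1 − 0.12192067)·213/876 = 0.016005489.
Sum = 0.04056373.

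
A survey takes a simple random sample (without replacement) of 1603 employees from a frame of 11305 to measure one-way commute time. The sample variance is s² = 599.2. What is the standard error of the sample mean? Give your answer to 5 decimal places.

Under SRS without replacement, Var(ȳ) = (1 − f)·s²/n with f = n/N = 1603/11305 = 0.14179567.
Var(ȳ) = (1 − 0.14179567)·599.2/1603 = 0.85820433·0.37379913 = 0.32079603.
SE(ȳ) = √(0.32079603) = 0.56639.

0.56639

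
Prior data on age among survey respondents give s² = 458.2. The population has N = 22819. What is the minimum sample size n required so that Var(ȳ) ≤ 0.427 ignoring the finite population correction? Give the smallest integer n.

Without fpc, n₀ = s²/D = 458.2/0.427 = 1073.0679.
Rounding up, n = 1074.

1074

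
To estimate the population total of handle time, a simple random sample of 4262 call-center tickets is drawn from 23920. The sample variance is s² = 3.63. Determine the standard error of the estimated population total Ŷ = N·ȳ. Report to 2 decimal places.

632.84

Var(Ŷ) = N²·Var(ȳ) = N²·(1 − n/N)·s²/n.
f = 4262/23920 = 0.17817726; Var(ȳ) = 0.82182274·3.63/4262 = 6.9995696 × 10^-4.
Var(Ŷ) = 23920² · (6.9995696 × 10^-4) = 400491.85.
SE(Ŷ) = √(400491.85) = 632.84.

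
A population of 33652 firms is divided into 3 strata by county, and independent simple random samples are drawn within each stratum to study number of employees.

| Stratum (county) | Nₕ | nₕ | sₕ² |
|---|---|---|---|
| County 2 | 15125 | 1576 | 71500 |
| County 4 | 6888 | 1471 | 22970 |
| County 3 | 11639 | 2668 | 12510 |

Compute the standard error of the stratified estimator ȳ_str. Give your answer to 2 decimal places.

3.03

Var(ȳ_str) = Σₕ Wₕ²(1 − fₕ)sₕ²/nₕ with Wₕ = Nₕ/N, N = 33652.
County 2: Wₕ = 0.44945323; term = 0.44945323²·(1 − 0.10419835)·71500/1576 = 8.2097644.
County 4: Wₕ = 0.20468323; term = 0.20468323²·(1 − 0.21355981)·22970/1471 = 0.51449189.
County 3: Wₕ = 0.34586354; term = 0.34586354²·(1 − 0.22922932)·12510/2668 = 0.43232092.
Sum = 9.1565772.
SE = √(9.1565772) = 3.03.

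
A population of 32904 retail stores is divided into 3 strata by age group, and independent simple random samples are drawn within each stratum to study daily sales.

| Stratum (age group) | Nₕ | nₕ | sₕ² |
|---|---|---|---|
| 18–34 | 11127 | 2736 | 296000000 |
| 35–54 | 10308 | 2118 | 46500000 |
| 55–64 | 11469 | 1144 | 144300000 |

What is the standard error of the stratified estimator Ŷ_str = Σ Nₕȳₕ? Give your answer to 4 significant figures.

Var(Ŷ_str) = Σₕ Nₕ²(1 − fₕ)sₕ²/nₕ.
18–34: 11127²·(1 − 2736/11127)·296000000/2736 = 1.0101071 × 10^13.
35–54: 10308²·(1 − 2118/10308)·46500000/2118 = 1.8534689 × 10^12.
55–64: 11469²·(1 − 1144/11469)·144300000/1144 = 1.4936743 × 10^13.
Sum = 2.6891283 × 10^13.
SE = √(2.6891283 × 10^13) = 5.186 × 10^6.

5.186 × 10^6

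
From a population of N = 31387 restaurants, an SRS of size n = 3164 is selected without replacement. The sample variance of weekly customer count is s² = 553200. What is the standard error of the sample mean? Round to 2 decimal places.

12.54

Under SRS without replacement, Var(ȳ) = (1 − f)·s²/n with f = n/N = 3164/31387 = 0.10080607.
Var(ȳ) = (1 − 0.10080607)·553200/3164 = 0.89919393·174.84197 = 157.21684.
SE(ȳ) = √(157.21684) = 12.54.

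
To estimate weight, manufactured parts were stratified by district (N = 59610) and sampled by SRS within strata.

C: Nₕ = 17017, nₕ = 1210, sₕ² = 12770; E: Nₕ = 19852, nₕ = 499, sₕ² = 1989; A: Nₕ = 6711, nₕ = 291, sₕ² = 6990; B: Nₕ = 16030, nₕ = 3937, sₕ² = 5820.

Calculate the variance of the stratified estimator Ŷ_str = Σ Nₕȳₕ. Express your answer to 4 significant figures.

5.692 × 10^9

Var(Ŷ_str) = Σₕ Nₕ²(1 − fₕ)sₕ²/nₕ.
C: 17017²·(1 − 1210/17017)·12770/1210 = 2.8388208 × 10^9.
E: 19852²·(1 − 499/19852)·1989/499 = 1.5313935 × 10^9.
A: 6711²·(1 − 291/6711)·6990/291 = 1.0349192 × 10^9.
B: 16030²·(1 − 3937/16030)·5820/3937 = 2.8656632 × 10^8.
Sum = 5.6916998 × 10^9.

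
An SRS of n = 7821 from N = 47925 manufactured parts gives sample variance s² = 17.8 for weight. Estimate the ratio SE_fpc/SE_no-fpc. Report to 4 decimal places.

0.9148

f = n/N = 7821/47925 = 0.16319249.
SE_no-fpc = √(s²/n) = 0.047706643; SE_fpc = √((1−f)s²/n) = 0.043640693.
Ratio = √(1−f) = 0.91477184.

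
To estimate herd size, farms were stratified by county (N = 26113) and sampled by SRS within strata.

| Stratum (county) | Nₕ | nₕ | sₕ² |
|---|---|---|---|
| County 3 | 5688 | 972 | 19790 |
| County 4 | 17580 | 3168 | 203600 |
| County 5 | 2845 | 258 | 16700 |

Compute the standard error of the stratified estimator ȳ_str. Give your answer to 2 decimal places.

5.04

Var(ȳ_str) = Σₕ Wₕ²(1 − fₕ)sₕ²/nₕ with Wₕ = Nₕ/N, N = 26113.
County 3: Wₕ = 0.21782254; term = 0.21782254²·(1 − 0.17088608)·19790/972 = 0.80093888.
County 4: Wₕ = 0.67322789; term = 0.67322789²·(1 − 0.18020478)·203600/3168 = 23.879333.
County 5: Wₕ = 0.10894957; term = 0.10894957²·(1 − 0.09068541)·16700/258 = 0.69865364.
Sum = 25.378926.
SE = √(25.378926) = 5.04.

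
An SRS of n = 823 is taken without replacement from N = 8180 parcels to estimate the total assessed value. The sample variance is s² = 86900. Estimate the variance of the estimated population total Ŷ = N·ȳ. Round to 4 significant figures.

6.354 × 10^9

Var(Ŷ) = N²·Var(ȳ) = N²·(1 − n/N)·s²/n.
f = 823/8180 = 0.10061125; Var(ȳ) = 0.89938875·86900/823 = 94.965836.
Var(Ŷ) = 8180² · 94.965836 = 6.354392 × 10^9.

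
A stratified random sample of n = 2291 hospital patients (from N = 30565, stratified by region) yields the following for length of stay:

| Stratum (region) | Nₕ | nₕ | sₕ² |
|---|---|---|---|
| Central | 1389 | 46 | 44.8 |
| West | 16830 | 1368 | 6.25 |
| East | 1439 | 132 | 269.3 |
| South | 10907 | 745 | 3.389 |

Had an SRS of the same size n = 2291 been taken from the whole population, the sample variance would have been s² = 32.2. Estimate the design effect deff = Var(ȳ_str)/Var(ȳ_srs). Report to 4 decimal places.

0.6049

Var(ȳ_str) = Σ Wₕ²(1−fₕ)sₕ²/nₕ with Wₕ = Nₕ/30565:
  Central: (1389/30565)²·(1−46/1389)·44.8/46 = 0.0019446867
  West: (16830/30565)²·(1−1368/16830)·6.25/1368 = 0.0012726087
  East: (1439/30565)²·(1−132/1439)·269.3/132 = 0.0041072393
  South: (10907/30565)²·(1−745/10907)·3.389/745 = 5.3969824 × 10^-4
  → Var(ȳ_str) = 0.0078642329.
Var(ȳ_srs) = (1 − 2291/30565)·32.2/2291 = 0.013001505.
deff = 0.0078642329 / 0.013001505 = 0.6049.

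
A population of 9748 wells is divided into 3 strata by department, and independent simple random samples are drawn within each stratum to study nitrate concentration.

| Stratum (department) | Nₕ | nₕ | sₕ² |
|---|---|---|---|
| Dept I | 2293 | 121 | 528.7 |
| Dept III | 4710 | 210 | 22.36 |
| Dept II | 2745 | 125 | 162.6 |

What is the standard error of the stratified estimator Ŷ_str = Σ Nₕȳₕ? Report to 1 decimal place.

Var(Ŷ_str) = Σₕ Nₕ²(1 − fₕ)sₕ²/nₕ.
Dept I: 2293²·(1 − 121/2293)·528.7/121 = 2.1761449 × 10^7.
Dept III: 4710²·(1 − 210/4710)·22.36/210 = 2.2567629 × 10^6.
Dept II: 2745²·(1 − 125/2745)·162.6/125 = 9.3552235 × 10^6.
Sum = 3.3373435 × 10^7.
SE = √(3.3373435 × 10^7) = 5777.0.

5777.0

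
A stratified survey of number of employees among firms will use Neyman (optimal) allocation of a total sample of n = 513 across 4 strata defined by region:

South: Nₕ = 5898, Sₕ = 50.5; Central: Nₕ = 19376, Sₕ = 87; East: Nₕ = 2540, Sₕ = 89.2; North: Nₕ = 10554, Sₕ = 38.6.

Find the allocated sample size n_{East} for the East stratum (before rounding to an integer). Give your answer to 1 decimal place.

44.4

Neyman allocation: nₕ = n·NₕSₕ / Σⱼ NⱼSⱼ.
Σ NⱼSⱼ = 5898·50.5 + 19376·87 + 2540·89.2 + 10554·38.6 = 2.6175134 × 10^6.
n_{East} = 513·2540·89.2 / (2.6175134 × 10^6) = 44.4.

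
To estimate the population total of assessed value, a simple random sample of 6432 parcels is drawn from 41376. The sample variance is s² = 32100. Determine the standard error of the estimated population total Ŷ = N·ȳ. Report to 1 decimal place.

84945.4

Var(Ŷ) = N²·Var(ȳ) = N²·(1 − n/N)·s²/n.
f = 6432/41376 = 0.15545244; Var(ȳ) = 0.84454756·32100/6432 = 4.2148596.
Var(Ŷ) = 41376² · 4.2148596 = 7.2157274 × 10^9.
SE(Ŷ) = √(7.2157274 × 10^9) = 84945.4.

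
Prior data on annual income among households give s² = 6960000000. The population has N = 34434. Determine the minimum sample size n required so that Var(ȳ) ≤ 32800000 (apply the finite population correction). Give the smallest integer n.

Without fpc, n₀ = s²/D = 6960000000/32800000 = 212.1951.
With fpc, (1 − n/N)·s²/n ≤ D requires n ≥ n₀/(1 + n₀/N) = 212.1951/(1 + 212.1951/34434) = 210.8955.
Rounding up, n = 211.

211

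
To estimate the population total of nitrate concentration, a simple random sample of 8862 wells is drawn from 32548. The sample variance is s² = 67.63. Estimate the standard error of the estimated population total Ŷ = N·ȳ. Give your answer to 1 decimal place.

Var(Ŷ) = N²·Var(ȳ) = N²·(1 − n/N)·s²/n.
f = 8862/32548 = 0.27227479; Var(ȳ) = 0.72772521·67.63/8862 = 0.0055536059.
Var(Ŷ) = 32548² · 0.0055536059 = 5.8833363 × 10^6.
SE(Ŷ) = √(5.8833363 × 10^6) = 2425.6.

2425.6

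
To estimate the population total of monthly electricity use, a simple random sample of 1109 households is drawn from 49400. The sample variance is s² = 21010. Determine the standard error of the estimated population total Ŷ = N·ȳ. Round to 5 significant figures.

212590

Var(Ŷ) = N²·Var(ȳ) = N²·(1 − n/N)·s²/n.
f = 1109/49400 = 0.02244939; Var(ȳ) = 0.97755061·21010/1109 = 18.519692.
Var(Ŷ) = 49400² · 18.519692 = 4.5194716 × 10^10.
SE(Ŷ) = √(4.5194716 × 10^10) = 212590.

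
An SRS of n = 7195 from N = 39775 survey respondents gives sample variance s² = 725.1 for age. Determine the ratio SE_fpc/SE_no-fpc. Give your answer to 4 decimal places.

f = n/N = 7195/39775 = 0.18089252.
SE_no-fpc = √(s²/n) = 0.31745601; SE_fpc = √((1−f)s²/n) = 0.28731215.
Ratio = √(1−f) = 0.90504557.

0.9050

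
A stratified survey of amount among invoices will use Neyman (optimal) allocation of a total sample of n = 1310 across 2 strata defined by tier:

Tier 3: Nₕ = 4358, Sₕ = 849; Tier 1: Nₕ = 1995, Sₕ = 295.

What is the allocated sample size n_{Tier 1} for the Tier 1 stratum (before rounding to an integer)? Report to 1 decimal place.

179.8

Neyman allocation: nₕ = n·NₕSₕ / Σⱼ NⱼSⱼ.
Σ NⱼSⱼ = 4358·849 + 1995·295 = 4.288467 × 10^6.
n_{Tier 1} = 1310·1995·295 / (4.288467 × 10^6) = 179.8.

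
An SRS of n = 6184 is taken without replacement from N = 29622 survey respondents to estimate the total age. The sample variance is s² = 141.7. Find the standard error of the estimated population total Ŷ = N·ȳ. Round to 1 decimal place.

Var(Ŷ) = N²·Var(ȳ) = N²·(1 − n/N)·s²/n.
f = 6184/29622 = 0.20876376; Var(ȳ) = 0.79123624·141.7/6184 = 0.018130365.
Var(Ŷ) = 29622² · 0.018130365 = 1.5908722 × 10^7.
SE(Ŷ) = √(1.5908722 × 10^7) = 3988.6.

3988.6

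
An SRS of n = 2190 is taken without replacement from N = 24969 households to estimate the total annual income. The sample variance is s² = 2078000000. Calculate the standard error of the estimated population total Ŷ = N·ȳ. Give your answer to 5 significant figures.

Var(Ŷ) = N²·Var(ȳ) = N²·(1 − n/N)·s²/n.
f = 2190/24969 = 0.08770876; Var(ȳ) = 0.91229124·2078000000/2190 = 865635.25.
Var(Ŷ) = 24969² · 865635.25 = 5.3968113 × 10^14.
SE(Ŷ) = √(5.3968113 × 10^14) = 2.3231 × 10^7.

2.3231 × 10^7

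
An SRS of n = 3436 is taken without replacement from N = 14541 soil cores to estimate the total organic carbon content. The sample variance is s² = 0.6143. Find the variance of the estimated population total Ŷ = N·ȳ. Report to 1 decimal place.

28869.6

Var(Ŷ) = N²·Var(ȳ) = N²·(1 − n/N)·s²/n.
f = 3436/14541 = 0.23629737; Var(ȳ) = 0.76370263·0.6143/3436 = 1.3653741 × 10^-4.
Var(Ŷ) = 14541² · (1.3653741 × 10^-4) = 28869.563.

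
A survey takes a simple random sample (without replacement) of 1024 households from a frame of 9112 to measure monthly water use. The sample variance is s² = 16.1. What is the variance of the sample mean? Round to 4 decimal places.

0.0140

Under SRS without replacement, Var(ȳ) = (1 − f)·s²/n with f = n/N = 1024/9112 = 0.11237928.
Var(ȳ) = (1 − 0.11237928)·16.1/1024 = 0.88762072·0.015722656 = 0.013955755.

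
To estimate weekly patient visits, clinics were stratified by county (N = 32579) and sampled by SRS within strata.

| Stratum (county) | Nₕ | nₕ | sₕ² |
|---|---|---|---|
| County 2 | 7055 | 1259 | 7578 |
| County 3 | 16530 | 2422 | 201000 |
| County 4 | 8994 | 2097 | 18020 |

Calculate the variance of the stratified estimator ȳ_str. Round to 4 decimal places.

Var(ȳ_str) = Σₕ Wₕ²(1 − fₕ)sₕ²/nₕ with Wₕ = Nₕ/N, N = 32579.
County 2: Wₕ = 0.21655054; term = 0.21655054²·(1 − 0.17845500)·7578/1259 = 0.23188826.
County 3: Wₕ = 0.50738206; term = 0.50738206²·(1 − 0.14652148)·201000/2422 = 18.234116.
County 4: Wₕ = 0.27606741; term = 0.27606741²·(1 − 0.23315544)·18020/2097 = 0.50221996.
Sum = 18.968224.

18.9682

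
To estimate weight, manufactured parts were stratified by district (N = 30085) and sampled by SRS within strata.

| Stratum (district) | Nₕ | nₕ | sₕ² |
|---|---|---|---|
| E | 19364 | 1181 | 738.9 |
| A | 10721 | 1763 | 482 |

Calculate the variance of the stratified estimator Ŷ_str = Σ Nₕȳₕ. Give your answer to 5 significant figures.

2.4655 × 10^8

Var(Ŷ_str) = Σₕ Nₕ²(1 − fₕ)sₕ²/nₕ.
E: 19364²·(1 − 1181/19364)·738.9/1181 = 2.2029081 × 10^8.
A: 10721²·(1 − 1763/10721)·482/1763 = 2.6256757 × 10^7.
Sum = 2.4654757 × 10^8.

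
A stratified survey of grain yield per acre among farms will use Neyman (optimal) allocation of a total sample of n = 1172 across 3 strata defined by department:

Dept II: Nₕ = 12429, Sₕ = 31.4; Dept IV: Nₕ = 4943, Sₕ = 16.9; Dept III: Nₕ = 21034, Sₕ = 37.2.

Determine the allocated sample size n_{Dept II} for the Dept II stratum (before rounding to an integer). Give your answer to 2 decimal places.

Neyman allocation: nₕ = n·NₕSₕ / Σⱼ NⱼSⱼ.
Σ NⱼSⱼ = 12429·31.4 + 4943·16.9 + 21034·37.2 = 1.2562721 × 10^6.
n_{Dept II} = 1172·12429·31.4 / (1.2562721 × 10^6) = 364.09.

364.09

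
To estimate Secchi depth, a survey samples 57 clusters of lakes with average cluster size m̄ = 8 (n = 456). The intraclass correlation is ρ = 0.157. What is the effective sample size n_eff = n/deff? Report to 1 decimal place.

217.2

deff = 1 + (8 − 1)·0.157 = 1 + 1.099 = 2.099.
n_eff = 456 / 2.099 = 217.2.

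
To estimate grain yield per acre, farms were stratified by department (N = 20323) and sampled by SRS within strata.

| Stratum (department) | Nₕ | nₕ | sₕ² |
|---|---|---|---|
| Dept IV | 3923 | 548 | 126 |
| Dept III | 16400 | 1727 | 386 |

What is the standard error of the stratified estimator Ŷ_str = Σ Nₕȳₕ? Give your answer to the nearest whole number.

7538

Var(Ŷ_str) = Σₕ Nₕ²(1 − fₕ)sₕ²/nₕ.
Dept IV: 3923²·(1 − 548/3923)·126/548 = 3.0442623 × 10^6.
Dept III: 16400²·(1 − 1727/16400)·386/1727 = 5.3784574 × 10^7.
Sum = 5.6828836 × 10^7.
SE = √(5.6828836 × 10^7) = 7538.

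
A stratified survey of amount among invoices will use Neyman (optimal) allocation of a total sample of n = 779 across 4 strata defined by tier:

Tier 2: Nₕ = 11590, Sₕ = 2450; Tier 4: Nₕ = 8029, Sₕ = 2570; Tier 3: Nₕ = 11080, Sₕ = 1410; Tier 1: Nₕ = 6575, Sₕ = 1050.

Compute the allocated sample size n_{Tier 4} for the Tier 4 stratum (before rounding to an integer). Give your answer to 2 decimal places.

224.64

Neyman allocation: nₕ = n·NₕSₕ / Σⱼ NⱼSⱼ.
Σ NⱼSⱼ = 11590·2450 + 8029·2570 + 11080·1410 + 6575·1050 = 7.155658 × 10^7.
n_{Tier 4} = 779·8029·2570 / (7.155658 × 10^7) = 224.64.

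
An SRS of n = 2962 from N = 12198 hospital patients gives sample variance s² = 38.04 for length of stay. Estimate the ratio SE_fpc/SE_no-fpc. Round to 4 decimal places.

f = n/N = 2962/12198 = 0.24282669.
SE_no-fpc = √(s²/n) = 0.11332552; SE_fpc = √((1−f)s²/n) = 0.098611003.
Ratio = √(1−f) = 0.87015706.

0.8702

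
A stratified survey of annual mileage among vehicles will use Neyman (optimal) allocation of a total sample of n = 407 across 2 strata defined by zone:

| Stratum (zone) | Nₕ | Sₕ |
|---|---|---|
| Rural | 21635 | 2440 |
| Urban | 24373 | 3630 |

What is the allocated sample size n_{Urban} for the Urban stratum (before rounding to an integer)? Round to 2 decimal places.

Neyman allocation: nₕ = n·NₕSₕ / Σⱼ NⱼSⱼ.
Σ NⱼSⱼ = 21635·2440 + 24373·3630 = 1.4126339 × 10^8.
n_{Urban} = 407·24373·3630 / (1.4126339 × 10^8) = 254.91.

254.91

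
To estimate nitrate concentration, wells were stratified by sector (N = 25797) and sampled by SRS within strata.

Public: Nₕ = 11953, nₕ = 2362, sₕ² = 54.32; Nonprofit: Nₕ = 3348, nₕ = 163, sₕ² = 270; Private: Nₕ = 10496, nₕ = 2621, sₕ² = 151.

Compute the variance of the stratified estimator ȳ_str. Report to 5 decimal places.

0.03766

Var(ȳ_str) = Σₕ Wₕ²(1 − fₕ)sₕ²/nₕ with Wₕ = Nₕ/N, N = 25797.
Public: Wₕ = 0.46334845; term = 0.46334845²·(1 − 0.19760730)·54.32/2362 = 0.0039617063.
Nonprofit: Wₕ = 0.12978253; term = 0.12978253²·(1 − 0.04868578)·270/163 = 0.026541938.
Private: Wₕ = 0.40686902; term = 0.40686902²·(1 − 0.24971418)·151/2621 = 0.0071555975.
Sum = 0.037659242.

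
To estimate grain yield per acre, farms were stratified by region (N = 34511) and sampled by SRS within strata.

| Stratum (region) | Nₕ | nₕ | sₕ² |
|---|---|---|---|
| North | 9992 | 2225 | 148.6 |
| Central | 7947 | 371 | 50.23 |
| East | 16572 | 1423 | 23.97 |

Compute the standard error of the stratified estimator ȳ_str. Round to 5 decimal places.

0.12144

Var(ȳ_str) = Σₕ Wₕ²(1 − fₕ)sₕ²/nₕ with Wₕ = Nₕ/N, N = 34511.
North: Wₕ = 0.28953087; term = 0.28953087²·(1 − 0.22267814)·148.6/2225 = 0.0043519053.
Central: Wₕ = 0.23027441; term = 0.23027441²·(1 − 0.04668428)·50.23/371 = 0.006844116.
East: Wₕ = 0.48019472; term = 0.48019472²·(1 − 0.08586773)·23.97/1423 = 0.0035506424.
Sum = 0.014746664.
SE = √(0.014746664) = 0.12144.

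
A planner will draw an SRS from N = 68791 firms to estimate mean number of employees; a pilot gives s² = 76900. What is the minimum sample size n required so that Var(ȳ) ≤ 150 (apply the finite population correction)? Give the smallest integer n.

509

Without fpc, n₀ = s²/D = 76900/150 = 512.6667.
With fpc, (1 − n/N)·s²/n ≤ D requires n ≥ n₀/(1 + n₀/N) = 512.6667/(1 + 512.6667/68791) = 508.8743.
Rounding up, n = 509.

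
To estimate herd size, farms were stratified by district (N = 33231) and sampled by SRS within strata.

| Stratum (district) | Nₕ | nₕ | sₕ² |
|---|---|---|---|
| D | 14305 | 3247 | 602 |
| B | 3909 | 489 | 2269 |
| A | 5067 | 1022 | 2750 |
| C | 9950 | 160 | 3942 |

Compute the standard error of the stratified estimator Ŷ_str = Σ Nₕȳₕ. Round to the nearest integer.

50462

Var(Ŷ_str) = Σₕ Nₕ²(1 − fₕ)sₕ²/nₕ.
D: 14305²·(1 − 3247/14305)·602/3247 = 2.9327744 × 10^7.
B: 3909²·(1 − 489/3909)·2269/489 = 6.2032233 × 10^7.
A: 5067²·(1 − 1022/5067)·2750/1022 = 5.5150725 × 10^7.
C: 9950²·(1 − 160/9950)·3942/160 = 2.3999512 × 10^9.
Sum = 2.5464619 × 10^9.
SE = √(2.5464619 × 10^9) = 50462.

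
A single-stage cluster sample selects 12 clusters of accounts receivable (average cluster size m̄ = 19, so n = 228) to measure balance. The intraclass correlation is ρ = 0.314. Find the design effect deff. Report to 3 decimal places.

6.652

deff = 1 + (19 − 1)·0.314 = 1 + 5.652 = 6.652.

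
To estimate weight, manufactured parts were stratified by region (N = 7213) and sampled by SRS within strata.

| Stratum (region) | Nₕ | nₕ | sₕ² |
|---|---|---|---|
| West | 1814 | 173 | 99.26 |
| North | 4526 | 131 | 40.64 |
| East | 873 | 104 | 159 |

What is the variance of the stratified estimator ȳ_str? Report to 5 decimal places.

0.17117

Var(ȳ_str) = Σₕ Wₕ²(1 − fₕ)sₕ²/nₕ with Wₕ = Nₕ/N, N = 7213.
West: Wₕ = 0.25149036; term = 0.25149036²·(1 − 0.09536935)·99.26/173 = 0.032827829.
North: Wₕ = 0.62747816; term = 0.62747816²·(1 − 0.02894388)·40.64/131 = 0.11861073.
East: Wₕ = 0.12103147; term = 0.12103147²·(1 − 0.11912944)·159/104 = 0.019727521.
Sum = 0.17116608.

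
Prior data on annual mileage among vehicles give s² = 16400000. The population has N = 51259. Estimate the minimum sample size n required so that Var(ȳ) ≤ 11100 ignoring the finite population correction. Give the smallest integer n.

Without fpc, n₀ = s²/D = 16400000/11100 = 1477.4775.
Rounding up, n = 1478.

1478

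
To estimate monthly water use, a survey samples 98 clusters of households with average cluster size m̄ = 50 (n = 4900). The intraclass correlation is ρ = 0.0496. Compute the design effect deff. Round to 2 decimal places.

3.43

deff = 1 + (50 − 1)·0.0496 = 1 + 2.4304 = 3.4304.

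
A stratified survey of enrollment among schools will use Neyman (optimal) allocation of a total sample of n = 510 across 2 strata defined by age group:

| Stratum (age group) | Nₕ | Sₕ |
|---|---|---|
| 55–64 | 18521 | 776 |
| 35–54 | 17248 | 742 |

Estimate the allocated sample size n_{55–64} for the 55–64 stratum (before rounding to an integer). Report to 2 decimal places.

269.78

Neyman allocation: nₕ = n·NₕSₕ / Σⱼ NⱼSⱼ.
Σ NⱼSⱼ = 18521·776 + 17248·742 = 2.7170312 × 10^7.
n_{55–64} = 510·18521·776 / (2.7170312 × 10^7) = 269.78.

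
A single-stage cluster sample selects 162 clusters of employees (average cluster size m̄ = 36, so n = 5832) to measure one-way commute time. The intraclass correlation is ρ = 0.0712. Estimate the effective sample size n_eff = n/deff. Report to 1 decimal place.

1670.1

deff = 1 + (36 − 1)·0.0712 = 1 + 2.492 = 3.492.
n_eff = 5832 / 3.492 = 1670.1.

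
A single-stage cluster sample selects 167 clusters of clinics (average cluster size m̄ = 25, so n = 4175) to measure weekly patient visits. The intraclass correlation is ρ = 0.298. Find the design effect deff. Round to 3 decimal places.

8.152

deff = 1 + (25 − 1)·0.298 = 1 + 7.152 = 8.152.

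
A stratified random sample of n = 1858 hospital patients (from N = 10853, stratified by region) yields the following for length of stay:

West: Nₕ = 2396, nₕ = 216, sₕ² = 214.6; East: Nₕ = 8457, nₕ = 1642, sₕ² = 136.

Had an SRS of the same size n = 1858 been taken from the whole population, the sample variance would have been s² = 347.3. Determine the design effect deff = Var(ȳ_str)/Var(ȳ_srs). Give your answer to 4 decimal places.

0.5460

Var(ȳ_str) = Σ Wₕ²(1−fₕ)sₕ²/nₕ with Wₕ = Nₕ/10853:
  West: (2396/10853)²·(1−216/2396)·214.6/216 = 0.044057482
  East: (8457/10853)²·(1−1642/8457)·136/1642 = 0.040527362
  → Var(ȳ_str) = 0.084584844.
Var(ȳ_srs) = (1 − 1858/10853)·347.3/1858 = 0.15492105.
deff = 0.084584844 / 0.15492105 = 0.5460.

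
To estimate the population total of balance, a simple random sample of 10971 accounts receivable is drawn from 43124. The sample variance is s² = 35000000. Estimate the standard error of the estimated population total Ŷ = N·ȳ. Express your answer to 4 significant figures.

2.103 × 10^6

Var(Ŷ) = N²·Var(ȳ) = N²·(1 − n/N)·s²/n.
f = 10971/43124 = 0.25440590; Var(ȳ) = 0.74559410·35000000/10971 = 2378.6158.
Var(Ŷ) = 43124² · 2378.6158 = 4.4234627 × 10^12.
SE(Ŷ) = √(4.4234627 × 10^12) = 2.103 × 10^6.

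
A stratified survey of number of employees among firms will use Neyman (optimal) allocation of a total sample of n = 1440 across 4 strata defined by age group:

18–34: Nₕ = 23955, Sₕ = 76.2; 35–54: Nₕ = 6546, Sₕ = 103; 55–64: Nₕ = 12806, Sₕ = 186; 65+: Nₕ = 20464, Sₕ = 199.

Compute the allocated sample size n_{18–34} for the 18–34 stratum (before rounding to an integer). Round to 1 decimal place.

Neyman allocation: nₕ = n·NₕSₕ / Σⱼ NⱼSⱼ.
Σ NⱼSⱼ = 23955·76.2 + 6546·103 + 12806·186 + 20464·199 = 8.953861 × 10^6.
n_{18–34} = 1440·23955·76.2 / (8.953861 × 10^6) = 293.6.

293.6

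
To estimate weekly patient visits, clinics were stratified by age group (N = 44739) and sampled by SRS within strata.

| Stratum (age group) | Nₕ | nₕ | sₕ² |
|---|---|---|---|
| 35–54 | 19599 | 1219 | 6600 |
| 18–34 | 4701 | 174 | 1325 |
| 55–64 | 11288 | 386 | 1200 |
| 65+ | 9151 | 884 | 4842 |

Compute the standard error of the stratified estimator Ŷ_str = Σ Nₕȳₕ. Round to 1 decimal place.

Var(Ŷ_str) = Σₕ Nₕ²(1 − fₕ)sₕ²/nₕ.
35–54: 19599²·(1 − 1219/19599)·6600/1219 = 1.9503819 × 10^9.
18–34: 4701²·(1 − 174/4701)·1325/174 = 1.6205684 × 10^8.
55–64: 11288²·(1 − 386/11288)·1200/386 = 3.8257547 × 10^8.
65+: 9151²·(1 − 884/9151)·4842/884 = 4.1437068 × 10^8.
Sum = 2.9093849 × 10^9.
SE = √(2.9093849 × 10^9) = 53938.7.

53938.7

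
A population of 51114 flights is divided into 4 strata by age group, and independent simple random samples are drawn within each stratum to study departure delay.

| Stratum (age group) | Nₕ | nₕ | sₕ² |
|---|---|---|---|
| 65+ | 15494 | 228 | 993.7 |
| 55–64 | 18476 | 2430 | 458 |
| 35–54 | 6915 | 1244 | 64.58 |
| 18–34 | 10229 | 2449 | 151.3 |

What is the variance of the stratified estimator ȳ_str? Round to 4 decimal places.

0.4186

Var(ȳ_str) = Σₕ Wₕ²(1 − fₕ)sₕ²/nₕ with Wₕ = Nₕ/N, N = 51114.
65+: Wₕ = 0.30312635; term = 0.30312635²·(1 − 0.01471537)·993.7/228 = 0.39457495.
55–64: Wₕ = 0.36146653; term = 0.36146653²·(1 − 0.13152197)·458/2430 = 0.021387214.
35–54: Wₕ = 0.13528583; term = 0.13528583²·(1 − 0.17989877)·64.58/1244 = 7.7920145 × 10^-4.
18–34: Wₕ = 0.20012130; term = 0.20012130²·(1 − 0.23941734)·151.3/2449 = 0.0018818421.
Sum = 0.41862321.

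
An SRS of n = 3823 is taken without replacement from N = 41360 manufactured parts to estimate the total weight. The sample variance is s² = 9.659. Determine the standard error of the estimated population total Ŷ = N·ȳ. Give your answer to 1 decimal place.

1980.5

Var(Ŷ) = N²·Var(ȳ) = N²·(1 − n/N)·s²/n.
f = 3823/41360 = 0.09243230; Var(ȳ) = 0.90756770·9.659/3823 = 0.002293015.
Var(Ŷ) = 41360² · 0.002293015 = 3.9225452 × 10^6.
SE(Ŷ) = √(3.9225452 × 10^6) = 1980.5.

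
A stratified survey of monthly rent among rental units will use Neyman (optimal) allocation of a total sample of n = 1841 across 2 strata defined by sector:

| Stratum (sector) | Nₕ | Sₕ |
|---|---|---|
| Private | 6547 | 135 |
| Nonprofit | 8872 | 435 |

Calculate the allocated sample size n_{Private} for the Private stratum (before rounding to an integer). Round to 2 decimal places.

Neyman allocation: nₕ = n·NₕSₕ / Σⱼ NⱼSⱼ.
Σ NⱼSⱼ = 6547·135 + 8872·435 = 4.743165 × 10^6.
n_{Private} = 1841·6547·135 / (4.743165 × 10^6) = 343.05.

343.05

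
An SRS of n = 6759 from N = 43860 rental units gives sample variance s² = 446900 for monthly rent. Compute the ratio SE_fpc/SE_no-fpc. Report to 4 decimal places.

0.9197

f = n/N = 6759/43860 = 0.15410397.
SE_no-fpc = √(s²/n) = 8.1313743; SE_fpc = √((1−f)s²/n) = 7.4786369.
Ratio = √(1−f) = 0.91972606.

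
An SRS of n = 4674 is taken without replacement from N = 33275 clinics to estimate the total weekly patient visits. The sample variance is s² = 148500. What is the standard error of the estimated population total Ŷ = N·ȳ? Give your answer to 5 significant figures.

Var(Ŷ) = N²·Var(ȳ) = N²·(1 − n/N)·s²/n.
f = 4674/33275 = 0.14046582; Var(ȳ) = 0.85953418·148500/4674 = 27.308692.
Var(Ŷ) = 33275² · 27.308692 = 3.0236884 × 10^10.
SE(Ŷ) = √(3.0236884 × 10^10) = 173890.

173890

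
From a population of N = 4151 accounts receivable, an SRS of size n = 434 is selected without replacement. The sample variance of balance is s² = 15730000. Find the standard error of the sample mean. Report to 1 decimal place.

180.2

Under SRS without replacement, Var(ȳ) = (1 − f)·s²/n with f = n/N = 434/4151 = 0.10455312.
Var(ȳ) = (1 − 0.10455312)·15730000/434 = 0.89544688·36244.24 = 32454.791.
SE(ȳ) = √(32454.791) = 180.2.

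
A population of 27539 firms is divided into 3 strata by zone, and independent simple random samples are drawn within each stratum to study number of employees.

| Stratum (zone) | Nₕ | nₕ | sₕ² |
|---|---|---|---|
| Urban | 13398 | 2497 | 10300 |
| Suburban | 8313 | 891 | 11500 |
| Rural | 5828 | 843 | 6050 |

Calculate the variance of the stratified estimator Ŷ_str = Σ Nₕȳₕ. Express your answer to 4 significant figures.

1.607 × 10^9

Var(Ŷ_str) = Σₕ Nₕ²(1 − fₕ)sₕ²/nₕ.
Urban: 13398²·(1 − 2497/13398)·10300/2497 = 6.0245553 × 10^8.
Suburban: 8313²·(1 − 891/8313)·11500/891 = 7.9634062 × 10^8.
Rural: 5828²·(1 − 843/5828)·6050/843 = 2.0850309 × 10^8.
Sum = 1.6072992 × 10^9.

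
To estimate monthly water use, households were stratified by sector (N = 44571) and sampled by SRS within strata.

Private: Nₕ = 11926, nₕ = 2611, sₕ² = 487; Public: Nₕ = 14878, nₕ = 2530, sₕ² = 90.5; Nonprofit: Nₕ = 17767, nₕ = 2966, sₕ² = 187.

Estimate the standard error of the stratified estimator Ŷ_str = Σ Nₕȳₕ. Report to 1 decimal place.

6623.6

Var(Ŷ_str) = Σₕ Nₕ²(1 − fₕ)sₕ²/nₕ.
Private: 11926²·(1 − 2611/11926)·487/2611 = 2.0720477 × 10^7.
Public: 14878²·(1 − 2530/14878)·90.5/2530 = 6.5715714 × 10^6.
Nonprofit: 17767²·(1 − 2966/17767)·187/2966 = 1.657966 × 10^7.
Sum = 4.3871708 × 10^7.
SE = √(4.3871708 × 10^7) = 6623.6.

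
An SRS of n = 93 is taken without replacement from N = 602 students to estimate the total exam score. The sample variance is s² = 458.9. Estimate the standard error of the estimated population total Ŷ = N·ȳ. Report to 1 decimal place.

Var(Ŷ) = N²·Var(ȳ) = N²·(1 − n/N)·s²/n.
f = 93/602 = 0.15448505; Var(ȳ) = 0.84551495·458.9/93 = 4.1721162.
Var(Ŷ) = 602² · 4.1721162 = 1.5119916 × 10^6.
SE(Ŷ) = √(1.5119916 × 10^6) = 1229.6.

1229.6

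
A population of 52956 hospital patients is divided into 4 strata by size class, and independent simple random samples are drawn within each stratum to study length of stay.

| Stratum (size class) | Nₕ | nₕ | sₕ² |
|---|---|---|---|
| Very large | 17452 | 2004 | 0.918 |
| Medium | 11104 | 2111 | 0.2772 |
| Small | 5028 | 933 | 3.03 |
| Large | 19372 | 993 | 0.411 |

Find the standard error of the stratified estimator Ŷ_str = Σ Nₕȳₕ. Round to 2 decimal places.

592.32

Var(Ŷ_str) = Σₕ Nₕ²(1 − fₕ)sₕ²/nₕ.
Very large: 17452²·(1 − 2004/17452)·0.918/2004 = 123498.71.
Medium: 11104²·(1 − 2111/11104)·0.2772/2111 = 13112.607.
Small: 5028²·(1 − 933/5028)·3.03/933 = 66866.741.
Large: 19372²·(1 − 993/19372)·0.411/993 = 147363.16.
Sum = 350841.22.
SE = √(350841.22) = 592.32.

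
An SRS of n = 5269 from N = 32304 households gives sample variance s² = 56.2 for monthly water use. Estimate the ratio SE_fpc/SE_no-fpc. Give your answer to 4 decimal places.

f = n/N = 5269/32304 = 0.16310674.
SE_no-fpc = √(s²/n) = 0.10327711; SE_fpc = √((1−f)s²/n) = 0.094479828.
Ratio = √(1−f) = 0.91481871.

0.9148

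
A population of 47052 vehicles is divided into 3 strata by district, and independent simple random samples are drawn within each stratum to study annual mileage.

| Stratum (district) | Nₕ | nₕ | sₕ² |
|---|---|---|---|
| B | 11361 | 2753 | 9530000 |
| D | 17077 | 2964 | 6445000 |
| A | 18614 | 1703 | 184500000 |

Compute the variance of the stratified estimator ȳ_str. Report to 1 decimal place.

Var(ȳ_str) = Σₕ Wₕ²(1 − fₕ)sₕ²/nₕ with Wₕ = Nₕ/N, N = 47052.
B: Wₕ = 0.24145626; term = 0.24145626²·(1 − 0.24232022)·9530000/2753 = 152.91473.
D: Wₕ = 0.36293888; term = 0.36293888²·(1 − 0.17356679)·6445000/2964 = 236.71156.
A: Wₕ = 0.39560486; term = 0.39560486²·(1 − 0.09149028)·184500000/1703 = 15404.037.
Sum = 15793.663.

15793.7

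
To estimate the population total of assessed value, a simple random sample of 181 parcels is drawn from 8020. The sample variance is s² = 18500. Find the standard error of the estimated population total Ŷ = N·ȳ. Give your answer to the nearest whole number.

80161

Var(Ŷ) = N²·Var(ȳ) = N²·(1 − n/N)·s²/n.
f = 181/8020 = 0.02256858; Var(ȳ) = 0.97743142·18500/181 = 99.903212.
Var(Ŷ) = 8020² · 99.903212 = 6.4258146 × 10^9.
SE(Ŷ) = √(6.4258146 × 10^9) = 80161.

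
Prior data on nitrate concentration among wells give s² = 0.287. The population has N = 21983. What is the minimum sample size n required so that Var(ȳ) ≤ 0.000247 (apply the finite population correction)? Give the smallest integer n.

1104

Without fpc, n₀ = s²/D = 0.287/0.000247 = 1161.9433.
With fpc, (1 − n/N)·s²/n ≤ D requires n ≥ n₀/(1 + n₀/N) = 1161.9433/(1 + 1161.9433/21983) = 1103.6104.
Rounding up, n = 1104.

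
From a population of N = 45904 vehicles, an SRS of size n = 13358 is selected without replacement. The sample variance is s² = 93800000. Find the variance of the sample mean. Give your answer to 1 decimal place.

4978.6

Under SRS without replacement, Var(ȳ) = (1 − f)·s²/n with f = n/N = 13358/45904 = 0.29099861.
Var(ȳ) = (1 − 0.29099861)·93800000/13358 = 0.70900139·7022.0093 = 4978.6144.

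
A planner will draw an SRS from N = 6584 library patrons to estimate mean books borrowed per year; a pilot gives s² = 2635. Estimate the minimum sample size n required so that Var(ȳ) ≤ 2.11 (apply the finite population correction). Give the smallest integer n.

1050

Without fpc, n₀ = s²/D = 2635/2.11 = 1248.8152.
With fpc, (1 − n/N)·s²/n ≤ D requires n ≥ n₀/(1 + n₀/N) = 1248.8152/(1 + 1248.8152/6584) = 1049.7119.
Rounding up, n = 1050.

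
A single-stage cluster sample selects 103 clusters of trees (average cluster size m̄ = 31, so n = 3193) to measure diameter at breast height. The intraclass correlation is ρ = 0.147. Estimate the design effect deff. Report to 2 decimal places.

5.41

deff = 1 + (31 − 1)·0.147 = 1 + 4.41 = 5.41.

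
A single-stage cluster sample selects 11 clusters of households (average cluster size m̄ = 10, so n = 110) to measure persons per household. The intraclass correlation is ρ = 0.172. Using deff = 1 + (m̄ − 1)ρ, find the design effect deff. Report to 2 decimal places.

2.55

deff = 1 + (10 − 1)·0.172 = 1 + 1.548 = 2.548.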